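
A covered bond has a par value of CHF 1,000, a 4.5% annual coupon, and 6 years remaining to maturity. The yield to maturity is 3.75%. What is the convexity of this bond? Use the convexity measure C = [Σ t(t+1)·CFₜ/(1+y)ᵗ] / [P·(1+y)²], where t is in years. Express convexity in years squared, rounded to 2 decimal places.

With y = 0.0375:
  t   CF        PV=CF/(1+0.0375)^t    t·PV        t(t+1)·PV
  1        45.00        43.3735        43.3735          86.7470
  2        45.00        41.8058        83.6116         250.8347
  3        45.00        40.2947       120.8842         483.5367
  4        45.00        38.8383       155.3532         776.7658
  5        45.00        37.4345       187.1725       1,123.0349
  6     1,045.00       837.8913     5,027.3475      35,191.4327
  Σ                  1,039.6380     5,617.7424      37,912.3518
P = 1,039.6380.
Convexity = Σ t(t+1)·PV / [P·(1+y)²] = 37,912.3518 / (1,039.6380 × 1.076406) = 33.87836.

33.88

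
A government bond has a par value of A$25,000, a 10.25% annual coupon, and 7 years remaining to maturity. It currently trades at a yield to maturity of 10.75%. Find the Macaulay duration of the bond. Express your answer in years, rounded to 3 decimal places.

5.302 years

Periodic yield y = 0.1075. Discount each cash flow and weight by its year:
  t   CF        PV=CF/(1+0.1075)^t    t·PV
  1     2,562.50     2,313.7698     2,313.7698
  2     2,562.50     2,089.1826     4,178.3652
  3     2,562.50     1,886.3951     5,659.1854
  4     2,562.50     1,703.2913     6,813.1653
  5     2,562.50     1,537.9606     7,689.8028
  6     2,562.50     1,388.6777     8,332.0663
  7    27,562.50    13,486.9101    94,408.3707
  Σ                 24,406.1872   129,394.7255
Price P = Σ PV = 24,406.1872.
Macaulay duration = Σ(t·PV) / P = 129,394.7255 / 24,406.1872 = 5.30172 years.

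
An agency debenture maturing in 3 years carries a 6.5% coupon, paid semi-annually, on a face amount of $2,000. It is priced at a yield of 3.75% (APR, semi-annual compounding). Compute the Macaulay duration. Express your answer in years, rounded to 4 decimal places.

Periodic yield y = 0.01875. Discount each cash flow and weight by its period:
  t   CF        PV=CF/(1+0.01875)^t    t·PV
  1        65.00        63.8037        63.8037
  2        65.00        62.6294       125.2588
  3        65.00        61.4767       184.4301
  4        65.00        60.3452       241.3809
  5        65.00        59.2346       296.1729
  6     2,065.00     1,847.2017    11,083.2104
  Σ                  2,154.6913    11,994.2566
Price P = Σ PV = 2,154.6913.
Macaulay duration = Σ(t·PV) / P = 11,994.2566 / 2,154.6913 = 5.56658 half-year periods.
In years: 5.56658 / 2 = 2.78329 years.

2.7833 years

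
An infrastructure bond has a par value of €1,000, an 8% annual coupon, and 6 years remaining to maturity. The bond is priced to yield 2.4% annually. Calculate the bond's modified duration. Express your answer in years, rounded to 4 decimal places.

5.0123 years

Periodic yield y = 0.024. First find Macaulay duration:
  t   CF        PV=CF/(1+0.024)^t    t·PV
  1        80.00        78.1250        78.1250
  2        80.00        76.2939       152.5879
  3        80.00        74.5058       223.5174
  4        80.00        72.7596       291.0383
  5        80.00        71.0543       355.2714
  6     1,080.00       936.7507     5,620.5041
  Σ                  1,309.4893     6,721.0440
P = 1,309.4893; Macaulay duration = 6,721.0440 / 1,309.4893 = 5.13257 years.
Modified duration = D_Mac / (1 + y) = 5.13257 / 1.024 = 5.01227 years.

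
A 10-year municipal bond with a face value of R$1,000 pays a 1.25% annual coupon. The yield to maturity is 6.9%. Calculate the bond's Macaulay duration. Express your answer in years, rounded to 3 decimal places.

Periodic yield y = 0.069. Discount each cash flow and weight by its year:
  t   CF        PV=CF/(1+0.069)^t    t·PV
  1        12.50        11.6932        11.6932
  2        12.50        10.9384        21.8768
  3        12.50        10.2324        30.6972
  4        12.50         9.5719        38.2877
  5        12.50         8.9541        44.7705
  6        12.50         8.3761        50.2568
  7        12.50         7.8355        54.8484
  8        12.50         7.3297        58.6379
  9        12.50         6.8566        61.7097
  10    1,012.50       519.5388     5,195.3879
  Σ                    601.3268     5,568.1660
Price P = Σ PV = 601.3268.
Macaulay duration = Σ(t·PV) / P = 5,568.1660 / 601.3268 = 9.25980 years.

9.260 years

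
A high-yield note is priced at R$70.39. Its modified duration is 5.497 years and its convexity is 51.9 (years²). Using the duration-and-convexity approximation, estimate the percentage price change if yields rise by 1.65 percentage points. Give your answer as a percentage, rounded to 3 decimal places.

-8.364%

Duration effect: -D_mod·Δy = -5.497 × (+0.0165) = -0.0907005
Convexity effect: ½·C·(Δy)² = 0.5 × 51.9 × (0.0165)² = +0.0070648875
ΔP/P ≈ -0.0907005 + 0.0070648875 = -0.0836356125
= -8.36356125%.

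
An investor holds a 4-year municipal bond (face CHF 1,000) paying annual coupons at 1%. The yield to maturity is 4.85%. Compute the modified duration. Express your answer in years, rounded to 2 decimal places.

3.75 years

Periodic yield y = 0.0485. First find Macaulay duration:
  t   CF        PV=CF/(1+0.0485)^t    t·PV
  1        10.00         9.5374         9.5374
  2        10.00         9.0963        18.1925
  3        10.00         8.6755        26.0265
  4     1,010.00       835.6947     3,342.7787
  Σ                    863.0039     3,396.5352
P = 863.0039; Macaulay duration = 3,396.5352 / 863.0039 = 3.93571 years.
Modified duration = D_Mac / (1 + y) = 3.93571 / 1.0485 = 3.75366 years.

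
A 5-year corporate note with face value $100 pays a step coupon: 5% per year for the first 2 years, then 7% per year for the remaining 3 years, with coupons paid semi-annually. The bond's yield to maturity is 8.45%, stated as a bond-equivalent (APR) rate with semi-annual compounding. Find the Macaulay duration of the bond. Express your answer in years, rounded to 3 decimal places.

Periodic yield y = 0.04225. Discount each cash flow and weight by its period:
  t   CF        PV=CF/(1+0.04225)^t    t·PV
  1         2.50         2.3987         2.3987
  2         2.50         2.3014         4.6028
  3         2.50         2.2081         6.6244
  4         2.50         2.1186         8.4745
  5         3.50         2.8458        14.2291
  6         3.50         2.7305        16.3828
  7         3.50         2.6198        18.3385
  8         3.50         2.5136        20.1086
  9         3.50         2.4117        21.7052
  10      103.50        68.4260       684.2603
  Σ                     90.5742       797.1248
Price P = Σ PV = 90.5742.
Macaulay duration = Σ(t·PV) / P = 797.1248 / 90.5742 = 8.80079 half-year periods.
In years: 8.80079 / 2 = 4.40040 years.

4.400 years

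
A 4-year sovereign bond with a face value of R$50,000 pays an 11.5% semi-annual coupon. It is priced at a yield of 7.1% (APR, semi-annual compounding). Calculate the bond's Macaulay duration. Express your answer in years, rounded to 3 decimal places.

Periodic yield y = 0.0355. Discount each cash flow and weight by its period:
  t   CF        PV=CF/(1+0.0355)^t    t·PV
  1     2,875.00     2,776.4365     2,776.4365
  2     2,875.00     2,681.2521     5,362.5041
  3     2,875.00     2,589.3308     7,767.9924
  4     2,875.00     2,500.5609    10,002.2436
  5     2,875.00     2,414.8343    12,074.1714
  6     2,875.00     2,332.0466    13,992.2798
  7     2,875.00     2,252.0972    15,764.6802
  8    52,875.00    39,999.0387   319,992.3100
  Σ                 57,545.5971   387,732.6181
Price P = Σ PV = 57,545.5971.
Macaulay duration = Σ(t·PV) / P = 387,732.6181 / 57,545.5971 = 6.73783 half-year periods.
In years: 6.73783 / 2 = 3.36892 years.

3.369 years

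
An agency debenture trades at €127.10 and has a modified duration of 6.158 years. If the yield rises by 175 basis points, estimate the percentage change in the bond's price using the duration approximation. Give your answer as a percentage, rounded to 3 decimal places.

Duration approximation: ΔP/P ≈ -D_mod · Δy = -6.158 × (+0.0175) = -0.107765.
As a percentage: -10.7765%.

-10.777%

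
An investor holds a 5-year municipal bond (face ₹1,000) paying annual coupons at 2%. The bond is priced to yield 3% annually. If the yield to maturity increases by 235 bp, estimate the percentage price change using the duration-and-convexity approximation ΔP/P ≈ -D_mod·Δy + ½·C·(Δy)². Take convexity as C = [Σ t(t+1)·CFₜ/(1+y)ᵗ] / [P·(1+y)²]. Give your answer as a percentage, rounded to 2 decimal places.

With y = 0.03:
  t   CF        PV=CF/(1+0.03)^t    t·PV        t(t+1)·PV
  1        20.00        19.4175        19.4175          38.8350
  2        20.00        18.8519        37.7038         113.1115
  3        20.00        18.3028        54.9085         219.6340
  4        20.00        17.7697        71.0790         355.3948
  5     1,020.00       879.8610     4,399.3048      26,395.8288
  Σ                    954.2029     4,582.4136      27,122.8041
P = 954.2029; D_Mac = 4.80235 yrs; D_mod = 4.66247 yrs; C = 26.79288.
Duration effect: -4.66247 × (+0.0235) = -0.109568
Convexity effect: 0.5 × 26.79288 × (0.0235)² = +0.0073982
ΔP/P ≈ -0.109568 + 0.0073982 = -0.102170 = -10.2170%.

-10.22%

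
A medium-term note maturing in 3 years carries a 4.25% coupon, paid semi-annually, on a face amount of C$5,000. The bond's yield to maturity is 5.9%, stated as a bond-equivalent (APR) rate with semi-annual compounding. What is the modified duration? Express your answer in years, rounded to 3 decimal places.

2.763 years

Periodic yield y = 0.0295. First find Macaulay duration:
  t   CF        PV=CF/(1+0.0295)^t    t·PV
  1       106.25       103.2054       103.2054
  2       106.25       100.2481       200.4962
  3       106.25        97.3755       292.1266
  4       106.25        94.5853       378.3411
  5       106.25        91.8750       459.3748
  6     5,106.25     4,288.8807    25,733.2843
  Σ                  4,776.1701    27,166.8286
P = 4,776.1701; Macaulay duration = 27,166.8286 / 4,776.1701 = 5.68799 half-year periods = 2.84400 years.
Modified duration = D_Mac / (1 + y) = 2.84400 / 1.0295 = 2.76250 years.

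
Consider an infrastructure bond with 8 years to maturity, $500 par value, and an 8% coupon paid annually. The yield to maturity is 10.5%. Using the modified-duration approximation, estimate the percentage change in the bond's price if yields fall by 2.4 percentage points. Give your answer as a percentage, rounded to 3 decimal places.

Periodic yield y = 0.105. Modified duration first:
  t   CF        PV=CF/(1+0.105)^t    t·PV
  1        40.00        36.1991        36.1991
  2        40.00        32.7594        65.5187
  3        40.00        29.6465        88.9394
  4        40.00        26.8294       107.3176
  5        40.00        24.2800       121.4000
  6        40.00        21.9728       131.8371
  7        40.00        19.8849       139.1945
  8       540.00       242.9380     1,943.5044
  Σ                    434.5102     2,633.9108
P = 434.5102; D_Mac = 6.06179 yrs; D_mod = 6.06179/(1+0.105) = 5.48579 yrs.
ΔP/P ≈ -D_mod · Δy = -5.48579 × (-0.024) = +0.131659 = +13.1659%.

+13.166%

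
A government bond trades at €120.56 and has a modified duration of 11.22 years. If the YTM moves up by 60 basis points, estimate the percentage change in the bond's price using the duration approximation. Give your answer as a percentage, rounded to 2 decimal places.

Duration approximation: ΔP/P ≈ -D_mod · Δy = -11.22 × (+0.006) = -0.067320.
As a percentage: -6.7320%.

-6.73%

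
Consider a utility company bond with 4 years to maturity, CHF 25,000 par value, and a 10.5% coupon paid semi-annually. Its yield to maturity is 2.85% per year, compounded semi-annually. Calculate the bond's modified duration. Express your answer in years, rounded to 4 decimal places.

Periodic yield y = 0.01425. First find Macaulay duration:
  t   CF        PV=CF/(1+0.01425)^t    t·PV
  1     1,312.50     1,294.0596     1,294.0596
  2     1,312.50     1,275.8784     2,551.7568
  3     1,312.50     1,257.9526     3,773.8577
  4     1,312.50     1,240.2786     4,961.1144
  5     1,312.50     1,222.8529     6,114.2647
  6     1,312.50     1,205.6721     7,234.0326
  7     1,312.50     1,188.7327     8,321.1287
  8    26,312.50    23,496.4354   187,971.4836
  Σ                 32,181.8623   222,221.6980
P = 32,181.8623; Macaulay duration = 222,221.6980 / 32,181.8623 = 6.90518 half-year periods = 3.45259 years.
Modified duration = D_Mac / (1 + y) = 3.45259 / 1.01425 = 3.40408 years.

3.4041 years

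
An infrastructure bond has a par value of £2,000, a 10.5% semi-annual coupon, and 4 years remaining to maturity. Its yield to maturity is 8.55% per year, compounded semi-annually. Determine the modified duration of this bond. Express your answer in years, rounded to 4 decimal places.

3.2507 years

Periodic yield y = 0.04275. First find Macaulay duration:
  t   CF        PV=CF/(1+0.04275)^t    t·PV
  1       105.00       100.6953       100.6953
  2       105.00        96.5670       193.1341
  3       105.00        92.6080       277.8241
  4       105.00        88.8114       355.2454
  5       105.00        85.1703       425.8516
  6       105.00        81.6786       490.0714
  7       105.00        78.3300       548.3097
  8     2,105.00     1,505.9499    12,047.5989
  Σ                  2,129.8104    14,438.7305
P = 2,129.8104; Macaulay duration = 14,438.7305 / 2,129.8104 = 6.77935 half-year periods = 3.38968 years.
Modified duration = D_Mac / (1 + y) = 3.38968 / 1.04275 = 3.25071 years.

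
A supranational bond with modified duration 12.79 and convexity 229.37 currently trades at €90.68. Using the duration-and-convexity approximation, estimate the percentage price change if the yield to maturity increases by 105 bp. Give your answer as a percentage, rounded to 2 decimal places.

Duration effect: -D_mod·Δy = -12.79 × (+0.0105) = -0.134295
Convexity effect: ½·C·(Δy)² = 0.5 × 229.37 × (0.0105)² = +0.01264402125
ΔP/P ≈ -0.134295 + 0.01264402125 = -0.12165097875
= -12.165097875%.

-12.17%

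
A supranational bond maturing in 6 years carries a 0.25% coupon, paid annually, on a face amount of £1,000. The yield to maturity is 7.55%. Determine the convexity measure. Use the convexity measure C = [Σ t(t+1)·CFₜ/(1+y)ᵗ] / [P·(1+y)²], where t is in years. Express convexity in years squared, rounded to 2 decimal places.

35.93

With y = 0.0755:
  t   CF        PV=CF/(1+0.0755)^t    t·PV        t(t+1)·PV
  1         2.50         2.3245         2.3245           4.6490
  2         2.50         2.1613         4.3226          12.9679
  3         2.50         2.0096         6.0288          24.1152
  4         2.50         1.8685         7.4741          37.3705
  5         2.50         1.7374         8.6868          52.1206
  6     1,002.50       647.7716     3,886.6295      27,206.4065
  Σ                    657.8729     3,915.4663      27,337.6296
P = 657.8729.
Convexity = Σ t(t+1)·PV / [P·(1+y)²] = 27,337.6296 / (657.8729 × 1.156700) = 35.92510.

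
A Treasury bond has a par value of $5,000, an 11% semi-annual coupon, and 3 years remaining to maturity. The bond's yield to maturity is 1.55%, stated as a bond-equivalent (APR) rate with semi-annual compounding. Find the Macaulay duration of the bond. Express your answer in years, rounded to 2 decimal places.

Periodic yield y = 0.00775. Discount each cash flow and weight by its period:
  t   CF        PV=CF/(1+0.00775)^t    t·PV
  1       275.00       272.8851       272.8851
  2       275.00       270.7865       541.5731
  3       275.00       268.7041       806.1123
  4       275.00       266.6376     1,066.5506
  5       275.00       264.5871     1,322.9355
  6     5,275.00     5,036.2308    30,217.3847
  Σ                  6,379.8313    34,227.4412
Price P = Σ PV = 6,379.8313.
Macaulay duration = Σ(t·PV) / P = 34,227.4412 / 6,379.8313 = 5.36494 half-year periods.
In years: 5.36494 / 2 = 2.68247 years.

2.68 years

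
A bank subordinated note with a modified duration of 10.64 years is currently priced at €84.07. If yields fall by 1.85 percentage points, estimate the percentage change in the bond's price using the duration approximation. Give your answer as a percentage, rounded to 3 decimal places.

+19.684%

Duration approximation: ΔP/P ≈ -D_mod · Δy = -10.64 × (-0.0185) = +0.196840.
As a percentage: +19.6840%.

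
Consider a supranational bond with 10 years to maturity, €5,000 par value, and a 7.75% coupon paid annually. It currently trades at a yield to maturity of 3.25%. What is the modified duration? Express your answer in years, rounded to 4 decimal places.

7.5015 years

Periodic yield y = 0.0325. First find Macaulay duration:
  t   CF        PV=CF/(1+0.0325)^t    t·PV
  1       387.50       375.3027       375.3027
  2       387.50       363.4893       726.9785
  3       387.50       352.0477     1,056.1431
  4       387.50       340.9663     1,363.8652
  5       387.50       330.2337     1,651.1686
  6       387.50       319.8389     1,919.0337
  7       387.50       309.7714     2,168.3996
  8       387.50       300.0207     2,400.1656
  9       387.50       290.5770     2,615.1926
  10    5,387.50     3,912.7913    39,127.9126
  Σ                  6,895.0389    53,404.1622
P = 6,895.0389; Macaulay duration = 53,404.1622 / 6,895.0389 = 7.74530 years.
Modified duration = D_Mac / (1 + y) = 7.74530 / 1.0325 = 7.50150 years.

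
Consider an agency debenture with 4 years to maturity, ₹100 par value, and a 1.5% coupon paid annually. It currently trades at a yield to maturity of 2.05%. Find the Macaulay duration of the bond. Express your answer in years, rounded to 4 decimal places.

3.9111 years

Periodic yield y = 0.0205. Discount each cash flow and weight by its year:
  t   CF        PV=CF/(1+0.0205)^t    t·PV
  1         1.50         1.4699         1.4699
  2         1.50         1.4403         2.8807
  3         1.50         1.4114         4.2342
  4       101.50        93.5867       374.3467
  Σ                     97.9083       382.9315
Price P = Σ PV = 97.9083.
Macaulay duration = Σ(t·PV) / P = 382.9315 / 97.9083 = 3.91112 years.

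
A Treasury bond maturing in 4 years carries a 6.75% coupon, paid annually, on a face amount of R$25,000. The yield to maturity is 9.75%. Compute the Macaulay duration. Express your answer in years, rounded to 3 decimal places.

3.616 years

Periodic yield y = 0.0975. Discount each cash flow and weight by its year:
  t   CF        PV=CF/(1+0.0975)^t    t·PV
  1     1,687.50     1,537.5854     1,537.5854
  2     1,687.50     1,400.9890     2,801.9780
  3     1,687.50     1,276.5276     3,829.5827
  4    26,687.50    18,394.5758    73,578.3032
  Σ                 22,609.6778    81,747.4492
Price P = Σ PV = 22,609.6778.
Macaulay duration = Σ(t·PV) / P = 81,747.4492 / 22,609.6778 = 3.61560 years.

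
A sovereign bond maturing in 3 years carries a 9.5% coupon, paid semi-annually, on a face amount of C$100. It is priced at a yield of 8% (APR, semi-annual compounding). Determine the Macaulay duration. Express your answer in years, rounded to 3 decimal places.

2.687 years

Periodic yield y = 0.04. Discount each cash flow and weight by its period:
  t   CF        PV=CF/(1+0.04)^t    t·PV
  1         4.75         4.5673         4.5673
  2         4.75         4.3916         8.7833
  3         4.75         4.2227        12.6682
  4         4.75         4.0603        16.2413
  5         4.75         3.9042        19.5208
  6       104.75        82.7854       496.7127
  Σ                    103.9316       558.4935
Price P = Σ PV = 103.9316.
Macaulay duration = Σ(t·PV) / P = 558.4935 / 103.9316 = 5.37366 half-year periods.
In years: 5.37366 / 2 = 2.68683 years.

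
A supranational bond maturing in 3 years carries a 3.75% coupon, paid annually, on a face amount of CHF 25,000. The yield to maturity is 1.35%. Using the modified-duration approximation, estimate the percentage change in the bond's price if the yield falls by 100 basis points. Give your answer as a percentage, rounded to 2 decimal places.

Periodic yield y = 0.0135. Modified duration first:
  t   CF        PV=CF/(1+0.0135)^t    t·PV
  1       937.50       925.0123       925.0123
  2       937.50       912.6910     1,825.3820
  3    25,937.50    24,914.7684    74,744.3053
  Σ                 26,752.4718    77,494.6996
P = 26,752.4718; D_Mac = 2.89673 yrs; D_mod = 2.89673/(1+0.0135) = 2.85815 yrs.
ΔP/P ≈ -D_mod · Δy = -2.85815 × (-0.01) = +0.028581 = +2.8581%.

+2.86%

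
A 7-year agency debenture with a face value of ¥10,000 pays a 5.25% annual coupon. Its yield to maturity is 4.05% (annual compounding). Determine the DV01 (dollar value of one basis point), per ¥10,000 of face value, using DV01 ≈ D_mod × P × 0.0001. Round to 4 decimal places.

¥6.2564

Periodic yield y = 0.0405.
  t   CF        PV=CF/(1+0.0405)^t    t·PV
  1       525.00       504.5651       504.5651
  2       525.00       484.9256       969.8513
  3       525.00       466.0506     1,398.1517
  4       525.00       447.9102     1,791.6409
  5       525.00       430.4759     2,152.3797
  6       525.00       413.7203     2,482.3216
  7    10,525.00     7,971.2699    55,798.8891
  Σ                 10,718.9176    65,097.7993
P = 10,718.9176; D_Mac = 6.07317 yrs; D_mod = 5.83678 yrs.
DV01 ≈ 5.83678 × 10,718.9176 × 0.0001 = 6.256396.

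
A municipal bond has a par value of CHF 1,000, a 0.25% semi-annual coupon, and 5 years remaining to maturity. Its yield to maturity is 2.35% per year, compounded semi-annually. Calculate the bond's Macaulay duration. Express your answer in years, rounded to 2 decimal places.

4.97 years

Periodic yield y = 0.01175. Discount each cash flow and weight by its period:
  t   CF        PV=CF/(1+0.01175)^t    t·PV
  1         1.25         1.2355         1.2355
  2         1.25         1.2211         2.4423
  3         1.25         1.2070         3.6209
  4         1.25         1.1929         4.7717
  5         1.25         1.1791         5.8954
  6         1.25         1.1654         6.9923
  7         1.25         1.1519         8.0630
  8         1.25         1.1385         9.1078
  9         1.25         1.1253        10.1273
  10    1,001.25       890.8619     8,908.6193
  Σ                    901.4785     8,960.8755
Price P = Σ PV = 901.4785.
Macaulay duration = Σ(t·PV) / P = 8,960.8755 / 901.4785 = 9.94020 half-year periods.
In years: 9.94020 / 2 = 4.97010 years.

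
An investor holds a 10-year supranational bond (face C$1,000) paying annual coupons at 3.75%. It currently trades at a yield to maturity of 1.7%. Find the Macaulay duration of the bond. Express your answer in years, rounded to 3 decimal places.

Periodic yield y = 0.017. Discount each cash flow and weight by its year:
  t   CF        PV=CF/(1+0.017)^t    t·PV
  1        37.50        36.8732        36.8732
  2        37.50        36.2568        72.5136
  3        37.50        35.6507       106.9522
  4        37.50        35.0548       140.2192
  5        37.50        34.4688       172.3441
  6        37.50        33.8927       203.3559
  7        37.50        33.3261       233.2828
  8        37.50        32.7690       262.1523
  9        37.50        32.2213       289.9915
  10    1,037.50       876.5538     8,765.5380
  Σ                  1,187.0672    10,283.2226
Price P = Σ PV = 1,187.0672.
Macaulay duration = Σ(t·PV) / P = 10,283.2226 / 1,187.0672 = 8.66271 years.

8.663 years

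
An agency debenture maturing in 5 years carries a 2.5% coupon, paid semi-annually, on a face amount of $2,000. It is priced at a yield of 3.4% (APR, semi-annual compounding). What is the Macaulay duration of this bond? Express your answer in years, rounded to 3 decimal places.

4.724 years

Periodic yield y = 0.017. Discount each cash flow and weight by its period:
  t   CF        PV=CF/(1+0.017)^t    t·PV
  1        25.00        24.5821        24.5821
  2        25.00        24.1712        48.3424
  3        25.00        23.7672        71.3015
  4        25.00        23.3699        93.4795
  5        25.00        22.9792       114.8961
  6        25.00        22.5951       135.5706
  7        25.00        22.2174       155.5218
  8        25.00        21.8460       174.7682
  9        25.00        21.4808       193.3276
  10    2,025.00     1,710.8640    17,108.6404
  Σ                  1,917.8730    18,120.4302
Price P = Σ PV = 1,917.8730.
Macaulay duration = Σ(t·PV) / P = 18,120.4302 / 1,917.8730 = 9.44819 half-year periods.
In years: 9.44819 / 2 = 4.72410 years.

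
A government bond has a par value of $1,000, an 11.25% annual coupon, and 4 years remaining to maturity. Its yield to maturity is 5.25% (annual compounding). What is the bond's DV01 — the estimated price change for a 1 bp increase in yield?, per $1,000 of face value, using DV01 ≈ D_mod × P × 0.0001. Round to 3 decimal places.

$0.402

Periodic yield y = 0.0525.
  t   CF        PV=CF/(1+0.0525)^t    t·PV
  1       112.50       106.8884       106.8884
  2       112.50       101.5566       203.1133
  3       112.50        96.4909       289.4726
  4     1,112.50       906.5914     3,626.3657
  Σ                  1,211.5273     4,225.8399
P = 1,211.5273; D_Mac = 3.48803 yrs; D_mod = 3.31404 yrs.
DV01 ≈ 3.31404 × 1,211.5273 × 0.0001 = 0.401505.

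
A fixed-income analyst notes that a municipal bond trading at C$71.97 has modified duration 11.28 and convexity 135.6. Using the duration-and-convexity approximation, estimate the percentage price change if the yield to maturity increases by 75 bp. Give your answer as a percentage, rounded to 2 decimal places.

-8.08%

Duration effect: -D_mod·Δy = -11.28 × (+0.0075) = -0.084600
Convexity effect: ½·C·(Δy)² = 0.5 × 135.6 × (0.0075)² = +0.00381375
ΔP/P ≈ -0.084600 + 0.00381375 = -0.08078625
= -8.078625%.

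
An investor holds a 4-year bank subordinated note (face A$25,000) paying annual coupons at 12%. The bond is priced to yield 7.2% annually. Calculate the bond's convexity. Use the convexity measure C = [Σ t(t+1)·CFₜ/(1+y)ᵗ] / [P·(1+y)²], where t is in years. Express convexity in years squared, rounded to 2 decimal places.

14.22

With y = 0.072:
  t   CF        PV=CF/(1+0.072)^t    t·PV        t(t+1)·PV
  1     3,000.00     2,798.5075     2,798.5075       5,597.0149
  2     3,000.00     2,610.5480     5,221.0960      15,663.2880
  3     3,000.00     2,435.2127     7,305.6381      29,222.5523
  4    28,000.00    21,202.1006    84,808.4022     424,042.0111
  Σ                 29,046.3687   100,133.6438     474,524.8664
P = 29,046.3687.
Convexity = Σ t(t+1)·PV / [P·(1+y)²] = 474,524.8664 / (29,046.3687 × 1.149184) = 14.21600.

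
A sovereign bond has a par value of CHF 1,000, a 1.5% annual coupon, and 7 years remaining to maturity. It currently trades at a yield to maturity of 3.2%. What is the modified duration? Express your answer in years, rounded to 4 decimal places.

Periodic yield y = 0.032. First find Macaulay duration:
  t   CF        PV=CF/(1+0.032)^t    t·PV
  1        15.00        14.5349        14.5349
  2        15.00        14.0842        28.1684
  3        15.00        13.6475        40.9424
  4        15.00        13.2243        52.8972
  5        15.00        12.8142        64.0712
  6        15.00        12.4169        74.5014
  7     1,015.00       814.1570     5,699.0990
  Σ                    894.8790     5,974.2144
P = 894.8790; Macaulay duration = 5,974.2144 / 894.8790 = 6.67600 years.
Modified duration = D_Mac / (1 + y) = 6.67600 / 1.032 = 6.46899 years.

6.4690 years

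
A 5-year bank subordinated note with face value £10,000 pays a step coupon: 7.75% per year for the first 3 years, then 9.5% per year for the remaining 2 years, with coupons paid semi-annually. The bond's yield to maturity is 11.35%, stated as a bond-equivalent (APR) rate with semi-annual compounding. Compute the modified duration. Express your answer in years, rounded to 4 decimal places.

Periodic yield y = 0.05675. First find Macaulay duration:
  t   CF        PV=CF/(1+0.05675)^t    t·PV
  1       387.50       366.6903       366.6903
  2       387.50       346.9982       693.9964
  3       387.50       328.3635       985.0906
  4       387.50       310.7296     1,242.9186
  5       387.50       294.0427     1,470.2136
  6       387.50       278.2519     1,669.5115
  7       475.00       322.7660     2,259.3622
  8       475.00       305.4327     2,443.4617
  9       475.00       289.0303     2,601.2723
  10   10,475.00     6,031.5852    60,315.8520
  Σ                  8,873.8905    74,048.3691
P = 8,873.8905; Macaulay duration = 74,048.3691 / 8,873.8905 = 8.34452 half-year periods = 4.17226 years.
Modified duration = D_Mac / (1 + y) = 4.17226 / 1.05675 = 3.94820 years.

3.9482 years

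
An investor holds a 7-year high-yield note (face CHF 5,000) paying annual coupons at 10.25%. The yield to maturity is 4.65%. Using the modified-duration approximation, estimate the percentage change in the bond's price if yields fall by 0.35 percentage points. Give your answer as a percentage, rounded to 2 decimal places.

+1.86%

Periodic yield y = 0.0465. Modified duration first:
  t   CF        PV=CF/(1+0.0465)^t    t·PV
  1       512.50       489.7277       489.7277
  2       512.50       467.9672       935.9344
  3       512.50       447.1736     1,341.5208
  4       512.50       427.3040     1,709.2159
  5       512.50       408.3172     2,041.5861
  6       512.50       390.1741     2,341.0448
  7     5,512.50     4,010.2733    28,071.9133
  Σ                  6,640.9371    36,930.9431
P = 6,640.9371; D_Mac = 5.56110 yrs; D_mod = 5.56110/(1+0.0465) = 5.31400 yrs.
ΔP/P ≈ -D_mod · Δy = -5.31400 × (-0.0035) = +0.018599 = +1.8599%.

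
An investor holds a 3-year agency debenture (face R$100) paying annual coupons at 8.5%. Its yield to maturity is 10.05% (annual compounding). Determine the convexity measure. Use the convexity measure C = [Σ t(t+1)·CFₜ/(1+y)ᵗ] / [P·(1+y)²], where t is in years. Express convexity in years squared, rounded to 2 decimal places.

8.88

With y = 0.1005:
  t   CF        PV=CF/(1+0.1005)^t    t·PV        t(t+1)·PV
  1         8.50         7.7238         7.7238          15.4475
  2         8.50         7.0184        14.0368          42.1105
  3       108.50        81.4066       244.2198         976.8792
  Σ                     96.1488       265.9804       1,034.4372
P = 96.1488.
Convexity = Σ t(t+1)·PV / [P·(1+y)²] = 1,034.4372 / (96.1488 × 1.211100) = 8.88342.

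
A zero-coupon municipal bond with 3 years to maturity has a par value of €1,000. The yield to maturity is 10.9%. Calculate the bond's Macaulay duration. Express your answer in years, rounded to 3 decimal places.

A zero-coupon bond has a single cash flow at maturity, so its Macaulay duration equals its maturity: 3 years.

3.000 years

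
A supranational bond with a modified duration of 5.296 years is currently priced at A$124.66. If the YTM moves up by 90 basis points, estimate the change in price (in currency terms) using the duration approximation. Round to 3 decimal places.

-A$5.942

Duration approximation: ΔP/P ≈ -D_mod · Δy = -5.296 × (+0.009) = -0.047664.
ΔP ≈ 124.66 × (-0.047664) = -5.94179424.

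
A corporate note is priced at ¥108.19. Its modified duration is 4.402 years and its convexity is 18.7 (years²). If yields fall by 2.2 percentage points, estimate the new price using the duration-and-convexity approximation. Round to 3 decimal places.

Duration effect: -D_mod·Δy = -4.402 × (-0.022) = +0.096844
Convexity effect: ½·C·(Δy)² = 0.5 × 18.7 × (-0.022)² = +0.0045254
ΔP/P ≈ +0.096844 + 0.0045254 = +0.1013694
New price ≈ 108.19 × (1 + 0.1013694) = 119.157155386.

¥119.157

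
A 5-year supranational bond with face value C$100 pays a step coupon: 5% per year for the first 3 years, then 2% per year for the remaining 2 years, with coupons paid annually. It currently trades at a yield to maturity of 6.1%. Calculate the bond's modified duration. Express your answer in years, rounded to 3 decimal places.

Periodic yield y = 0.061. First find Macaulay duration:
  t   CF        PV=CF/(1+0.061)^t    t·PV
  1         5.00         4.7125         4.7125
  2         5.00         4.4416         8.8832
  3         5.00         4.1862        12.5587
  4         2.00         1.5782         6.3129
  5       102.00        75.8618       379.3091
  Σ                     90.7804       411.7764
P = 90.7804; Macaulay duration = 411.7764 / 90.7804 = 4.53596 years.
Modified duration = D_Mac / (1 + y) = 4.53596 / 1.061 = 4.27518 years.

4.275 years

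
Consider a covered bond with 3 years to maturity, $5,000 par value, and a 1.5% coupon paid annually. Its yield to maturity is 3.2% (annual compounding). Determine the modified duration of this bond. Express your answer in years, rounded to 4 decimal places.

2.8631 years

Periodic yield y = 0.032. First find Macaulay duration:
  t   CF        PV=CF/(1+0.032)^t    t·PV
  1        75.00        72.6744        72.6744
  2        75.00        70.4209       140.8419
  3     5,075.00     4,617.3942    13,852.1827
  Σ                  4,760.4896    14,065.6990
P = 4,760.4896; Macaulay duration = 14,065.6990 / 4,760.4896 = 2.95467 years.
Modified duration = D_Mac / (1 + y) = 2.95467 / 1.032 = 2.86306 years.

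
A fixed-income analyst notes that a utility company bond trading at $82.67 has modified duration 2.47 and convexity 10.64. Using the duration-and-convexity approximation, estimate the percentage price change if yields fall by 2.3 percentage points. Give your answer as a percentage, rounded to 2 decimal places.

Duration effect: -D_mod·Δy = -2.47 × (-0.023) = +0.056810
Convexity effect: ½·C·(Δy)² = 0.5 × 10.64 × (-0.023)² = +0.00281428
ΔP/P ≈ +0.056810 + 0.00281428 = +0.05962428
= +5.962428%.

+5.96%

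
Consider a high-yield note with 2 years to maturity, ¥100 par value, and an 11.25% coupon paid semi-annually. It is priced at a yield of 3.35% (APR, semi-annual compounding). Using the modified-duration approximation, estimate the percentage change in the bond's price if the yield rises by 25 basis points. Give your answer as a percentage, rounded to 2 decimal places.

-0.46%

Periodic yield y = 0.01675. Modified duration first:
  t   CF        PV=CF/(1+0.01675)^t    t·PV
  1        5.625         5.5323         5.5323
  2        5.625         5.4412        10.8824
  3        5.625         5.3516        16.0547
  4      105.625        98.8348       395.3393
  Σ                    115.1599       427.8087
P = 115.1599; D_Mac = 3.71491 half-year periods = 1.85745 yrs; D_mod = 1.85745/(1+0.01675) = 1.82686 yrs.
ΔP/P ≈ -D_mod · Δy = -1.82686 × (+0.0025) = -0.004567 = -0.4567%.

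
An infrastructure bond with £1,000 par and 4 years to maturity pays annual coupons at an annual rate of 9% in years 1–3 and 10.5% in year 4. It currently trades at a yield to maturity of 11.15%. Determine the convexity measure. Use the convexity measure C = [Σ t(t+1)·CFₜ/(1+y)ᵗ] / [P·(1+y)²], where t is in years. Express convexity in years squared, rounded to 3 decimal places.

13.613

With y = 0.1115:
  t   CF        PV=CF/(1+0.1115)^t    t·PV        t(t+1)·PV
  1        90.00        80.9717        80.9717         161.9433
  2        90.00        72.8490       145.6980         437.0940
  3        90.00        65.5412       196.6235         786.4939
  4     1,105.00       723.9764     2,895.9056      14,479.5280
  Σ                    943.3382     3,319.1987      15,865.0592
P = 943.3382.
Convexity = Σ t(t+1)·PV / [P·(1+y)²] = 15,865.0592 / (943.3382 × 1.235432) = 13.61305.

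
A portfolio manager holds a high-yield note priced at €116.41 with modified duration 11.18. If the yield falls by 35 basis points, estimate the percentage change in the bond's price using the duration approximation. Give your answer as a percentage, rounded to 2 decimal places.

+3.91%

Duration approximation: ΔP/P ≈ -D_mod · Δy = -11.18 × (-0.0035) = +0.039130.
As a percentage: +3.9130%.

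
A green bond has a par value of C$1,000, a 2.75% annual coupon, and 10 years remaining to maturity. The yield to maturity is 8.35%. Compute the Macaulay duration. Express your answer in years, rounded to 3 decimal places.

8.514 years

Periodic yield y = 0.0835. Discount each cash flow and weight by its year:
  t   CF        PV=CF/(1+0.0835)^t    t·PV
  1        27.50        25.3807        25.3807
  2        27.50        23.4247        46.8495
  3        27.50        21.6195        64.8585
  4        27.50        19.9534        79.8136
  5        27.50        18.4157        92.0785
  6        27.50        16.9965       101.9789
  7        27.50        15.6867       109.8066
  8        27.50        14.4778       115.8221
  9        27.50        13.3620       120.2583
  10    1,027.50       460.7790     4,607.7900
  Σ                    630.0960     5,364.6367
Price P = Σ PV = 630.0960.
Macaulay duration = Σ(t·PV) / P = 5,364.6367 / 630.0960 = 8.51400 years.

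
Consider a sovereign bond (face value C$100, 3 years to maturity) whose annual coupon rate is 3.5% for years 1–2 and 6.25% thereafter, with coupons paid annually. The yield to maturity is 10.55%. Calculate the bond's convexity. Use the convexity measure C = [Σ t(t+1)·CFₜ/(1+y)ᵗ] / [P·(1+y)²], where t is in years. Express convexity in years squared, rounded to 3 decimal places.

With y = 0.1055:
  t   CF        PV=CF/(1+0.1055)^t    t·PV        t(t+1)·PV
  1         3.50         3.1660         3.1660           6.3320
  2         3.50         2.8639         5.7277          17.1831
  3       106.25        78.6417       235.9250         943.7000
  Σ                     84.6715       244.8187         967.2151
P = 84.6715.
Convexity = Σ t(t+1)·PV / [P·(1+y)²] = 967.2151 / (84.6715 × 1.222130) = 9.34691.

9.347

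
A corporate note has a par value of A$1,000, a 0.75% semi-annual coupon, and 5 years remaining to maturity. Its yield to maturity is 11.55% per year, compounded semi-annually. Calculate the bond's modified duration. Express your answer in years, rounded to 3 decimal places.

Periodic yield y = 0.05775. First find Macaulay duration:
  t   CF        PV=CF/(1+0.05775)^t    t·PV
  1         3.75         3.5453         3.5453
  2         3.75         3.3517         6.7034
  3         3.75         3.1687         9.5061
  4         3.75         2.9957        11.9828
  5         3.75         2.8321        14.1607
  6         3.75         2.6775        16.0651
  7         3.75         2.5313        17.7194
  8         3.75         2.3931        19.1451
  9         3.75         2.2625        20.3623
  10    1,003.75       572.5260     5,725.2601
  Σ                    598.2840     5,844.4503
P = 598.2840; Macaulay duration = 5,844.4503 / 598.2840 = 9.76869 half-year periods = 4.88434 years.
Modified duration = D_Mac / (1 + y) = 4.88434 / 1.05775 = 4.61767 years.

4.618 years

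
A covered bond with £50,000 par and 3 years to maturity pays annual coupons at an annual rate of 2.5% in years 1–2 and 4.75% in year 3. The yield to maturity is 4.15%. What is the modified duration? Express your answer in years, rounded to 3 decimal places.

Periodic yield y = 0.0415. First find Macaulay duration:
  t   CF        PV=CF/(1+0.0415)^t    t·PV
  1     1,250.00     1,200.1920     1,200.1920
  2     1,250.00     1,152.3687     2,304.7375
  3    52,375.00    46,360.2974   139,080.8921
  Σ                 48,712.8581   142,585.8216
P = 48,712.8581; Macaulay duration = 142,585.8216 / 48,712.8581 = 2.92707 years.
Modified duration = D_Mac / (1 + y) = 2.92707 / 1.0415 = 2.81043 years.

2.810 years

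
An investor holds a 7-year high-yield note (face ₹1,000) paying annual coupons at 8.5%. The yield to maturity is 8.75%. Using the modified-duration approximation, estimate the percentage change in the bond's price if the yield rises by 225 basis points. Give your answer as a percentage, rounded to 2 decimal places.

-11.47%

Periodic yield y = 0.0875. Modified duration first:
  t   CF        PV=CF/(1+0.0875)^t    t·PV
  1        85.00        78.1609        78.1609
  2        85.00        71.8721       143.7442
  3        85.00        66.0893       198.2679
  4        85.00        60.7718       243.0871
  5        85.00        55.8821       279.4104
  6        85.00        51.3858       308.3149
  7     1,085.00       603.1494     4,222.0456
  Σ                    987.3114     5,473.0311
P = 987.3114; D_Mac = 5.54337 yrs; D_mod = 5.54337/(1+0.0875) = 5.09735 yrs.
ΔP/P ≈ -D_mod · Δy = -5.09735 × (+0.0225) = -0.114690 = -11.4690%.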